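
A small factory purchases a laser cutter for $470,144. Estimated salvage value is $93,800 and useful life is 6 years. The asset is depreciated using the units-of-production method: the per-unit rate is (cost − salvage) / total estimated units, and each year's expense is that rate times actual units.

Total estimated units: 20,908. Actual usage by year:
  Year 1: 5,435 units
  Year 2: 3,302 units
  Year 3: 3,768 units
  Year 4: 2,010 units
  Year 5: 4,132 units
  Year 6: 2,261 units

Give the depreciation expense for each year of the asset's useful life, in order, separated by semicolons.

Depreciable base = $470,144 − $93,800 = $376,344.
Rate = $376,344 / 20,908 units = $18 per unit.
Year 1: 5,435 × $18 = $97,830. Book value $372,314.
Year 2: 3,302 × $18 = $59,436. Book value $312,878.
Year 3: 3,768 × $18 = $67,824. Book value $245,054.
Year 4: 2,010 × $18 = $36,180. Book value $208,874.
Year 5: 4,132 × $18 = $74,376. Book value $134,498.
Year 6: 2,261 × $18 = $40,698. Book value $93,800.

$97,830; $59,436; $67,824; $36,180; $74,376; $40,698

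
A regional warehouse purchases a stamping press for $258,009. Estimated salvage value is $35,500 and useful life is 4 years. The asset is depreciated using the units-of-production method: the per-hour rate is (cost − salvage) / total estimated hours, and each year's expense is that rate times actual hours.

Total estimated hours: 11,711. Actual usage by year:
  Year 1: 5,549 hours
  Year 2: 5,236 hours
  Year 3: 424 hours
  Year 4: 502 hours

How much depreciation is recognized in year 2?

$99,484

Depreciable base = $258,009 − $35,500 = $222,509.
Rate = $222,509 / 11,711 hours = $19 per hour.
Year 1: 5,549 × $19 = $105,431. Book value $152,578.
Year 2: 5,236 × $19 = $99,484. Book value $53,094.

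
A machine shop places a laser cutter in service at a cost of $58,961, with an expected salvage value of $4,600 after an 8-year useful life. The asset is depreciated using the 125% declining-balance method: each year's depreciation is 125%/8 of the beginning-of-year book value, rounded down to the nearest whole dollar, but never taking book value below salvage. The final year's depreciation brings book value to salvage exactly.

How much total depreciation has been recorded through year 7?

Depreciable base = $58,961 − $4,600 = $54,361.
Year 1: ⌊$58,961 × 125%/8⌋ = $9,212. Book value $49,749.
Year 2: ⌊$49,749 × 125%/8⌋ = $7,773. Book value $41,976.
Year 3: ⌊$41,976 × 125%/8⌋ = $6,558. Book value $35,418.
Year 4: ⌊$35,418 × 125%/8⌋ = $5,534. Book value $29,884.
Year 5: ⌊$29,884 × 125%/8⌋ = $4,669. Book value $25,215.
Year 6: ⌊$25,215 × 125%/8⌋ = $3,939. Book value $21,276.
Year 7: ⌊$21,276 × 125%/8⌋ = $3,324. Book value $17,952.
Accumulated through year 7 = $58,961 − $17,952 = $41,009.

$41,009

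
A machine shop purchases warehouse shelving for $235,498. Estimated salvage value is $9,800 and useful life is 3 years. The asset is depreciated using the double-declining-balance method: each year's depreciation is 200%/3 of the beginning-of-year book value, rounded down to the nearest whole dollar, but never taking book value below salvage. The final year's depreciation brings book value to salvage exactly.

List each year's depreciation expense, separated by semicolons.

$156,998; $52,333; $16,367

Depreciable base = $235,498 − $9,800 = $225,698.
Year 1: ⌊$235,498 × 200%/3⌋ = $156,998. Book value $78,500.
Year 2: ⌊$78,500 × 200%/3⌋ = $52,333. Book value $26,167.
Year 3 (final): $26,167 − $9,800 = $16,367. Book value $9,800.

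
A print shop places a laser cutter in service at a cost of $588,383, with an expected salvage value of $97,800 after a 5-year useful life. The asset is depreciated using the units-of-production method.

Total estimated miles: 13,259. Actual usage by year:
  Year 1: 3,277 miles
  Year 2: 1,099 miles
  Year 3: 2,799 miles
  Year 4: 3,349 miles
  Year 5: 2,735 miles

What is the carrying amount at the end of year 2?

Depreciable base = $588,383 − $97,800 = $490,583.
Rate = $490,583 / 13,259 miles = $37 per mile.
Year 1: 3,277 × $37 = $121,249. Book value $467,134.
Year 2: 1,099 × $37 = $40,663. Book value $426,471.

$426,471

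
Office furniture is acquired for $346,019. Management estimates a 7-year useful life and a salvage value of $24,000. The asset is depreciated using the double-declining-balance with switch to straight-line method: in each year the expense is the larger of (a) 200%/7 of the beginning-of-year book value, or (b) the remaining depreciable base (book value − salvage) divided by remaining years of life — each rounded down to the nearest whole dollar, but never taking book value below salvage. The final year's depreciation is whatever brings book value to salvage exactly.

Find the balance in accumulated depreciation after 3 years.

$219,918

Depreciable base = $346,019 − $24,000 = $322,019.
Year 1: DB = ⌊$346,019 × 200%/7⌋ = $98,862; SL = ⌊$322,019/7⌋ = $46,002 → take DB $98,862. Book value $247,157.
Year 2: DB = ⌊$247,157 × 200%/7⌋ = $70,616; SL = ⌊$223,157/6⌋ = $37,192 → take DB $70,616. Book value $176,541.
Year 3: DB = ⌊$176,541 × 200%/7⌋ = $50,440; SL = ⌊$152,541/5⌋ = $30,508 → take DB $50,440. Book value $126,101.
Accumulated through year 3 = $346,019 − $126,101 = $219,918.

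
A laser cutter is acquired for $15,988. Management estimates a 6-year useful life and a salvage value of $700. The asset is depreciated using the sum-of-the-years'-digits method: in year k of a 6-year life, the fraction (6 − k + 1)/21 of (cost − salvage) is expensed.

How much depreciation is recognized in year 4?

$2,184

Depreciable base = $15,988 − $700 = $15,288.
Sum of the years' digits = 6+5+4+3+2+1 = 21.
Year 1: $15,288 × 6/21 = $4,368. Book value $11,620.
Year 2: $15,288 × 5/21 = $3,640. Book value $7,980.
Year 3: $15,288 × 4/21 = $2,912. Book value $5,068.
Year 4: $15,288 × 3/21 = $2,184. Book value $2,884.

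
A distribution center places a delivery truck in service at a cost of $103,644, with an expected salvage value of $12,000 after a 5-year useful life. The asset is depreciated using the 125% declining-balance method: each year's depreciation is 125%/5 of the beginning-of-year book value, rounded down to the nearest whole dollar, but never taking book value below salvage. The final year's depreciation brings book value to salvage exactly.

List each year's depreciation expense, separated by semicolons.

Depreciable base = $103,644 − $12,000 = $91,644.
Year 1: ⌊$103,644 × 125%/5⌋ = $25,911. Book value $77,733.
Year 2: ⌊$77,733 × 125%/5⌋ = $19,433. Book value $58,300.
Year 3: ⌊$58,300 × 125%/5⌋ = $14,575. Book value $43,725.
Year 4: ⌊$43,725 × 125%/5⌋ = $10,931. Book value $32,794.
Year 5 (final): $32,794 − $12,000 = $20,794. Book value $12,000.

$25,911; $19,433; $14,575; $10,931; $20,794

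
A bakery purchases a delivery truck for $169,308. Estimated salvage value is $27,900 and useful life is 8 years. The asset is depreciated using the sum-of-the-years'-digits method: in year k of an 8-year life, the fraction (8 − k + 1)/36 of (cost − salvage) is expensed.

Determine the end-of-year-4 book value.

Depreciable base = $169,308 − $27,900 = $141,408.
Sum of the years' digits = 8+7+6+5+4+3+2+1 = 36.
Year 1: $141,408 × 8/36 = $31,424. Book value $137,884.
Year 2: $141,408 × 7/36 = $27,496. Book value $110,388.
Year 3: $141,408 × 6/36 = $23,568. Book value $86,820.
Year 4: $141,408 × 5/36 = $19,640. Book value $67,180.

$67,180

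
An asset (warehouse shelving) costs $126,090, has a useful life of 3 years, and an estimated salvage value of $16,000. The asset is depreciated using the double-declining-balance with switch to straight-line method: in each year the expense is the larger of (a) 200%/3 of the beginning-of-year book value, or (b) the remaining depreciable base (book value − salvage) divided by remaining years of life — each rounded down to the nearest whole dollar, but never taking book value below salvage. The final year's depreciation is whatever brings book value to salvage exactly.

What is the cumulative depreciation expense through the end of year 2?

Depreciable base = $126,090 − $16,000 = $110,090.
Year 1: DB = ⌊$126,090 × 200%/3⌋ = $84,060; SL = ⌊$110,090/3⌋ = $36,696 → take DB $84,060. Book value $42,030.
Year 2: DB = ⌊$42,030 × 200%/3⌋ = $28,020; SL = ⌊$26,030/2⌋ = $13,015 → take DB $28,020, capped at $26,030. Book value $16,000.
Accumulated through year 2 = $126,090 − $16,000 = $110,090.

$110,090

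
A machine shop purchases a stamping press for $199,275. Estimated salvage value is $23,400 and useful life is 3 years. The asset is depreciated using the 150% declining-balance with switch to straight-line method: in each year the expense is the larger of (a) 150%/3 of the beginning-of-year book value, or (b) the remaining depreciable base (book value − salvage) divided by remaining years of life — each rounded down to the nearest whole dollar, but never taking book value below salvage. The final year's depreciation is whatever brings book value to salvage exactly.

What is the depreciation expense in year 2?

$49,819

Depreciable base = $199,275 − $23,400 = $175,875.
Year 1: DB = ⌊$199,275 × 150%/3⌋ = $99,637; SL = ⌊$175,875/3⌋ = $58,625 → take DB $99,637. Book value $99,638.
Year 2: DB = ⌊$99,638 × 150%/3⌋ = $49,819; SL = ⌊$76,238/2⌋ = $38,119 → take DB $49,819. Book value $49,819.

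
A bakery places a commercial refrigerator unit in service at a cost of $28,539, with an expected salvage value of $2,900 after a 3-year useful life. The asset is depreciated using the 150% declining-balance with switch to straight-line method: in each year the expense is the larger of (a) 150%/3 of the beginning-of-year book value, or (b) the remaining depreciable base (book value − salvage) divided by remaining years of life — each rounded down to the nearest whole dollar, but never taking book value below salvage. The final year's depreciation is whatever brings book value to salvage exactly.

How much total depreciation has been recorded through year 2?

Depreciable base = $28,539 − $2,900 = $25,639.
Year 1: DB = ⌊$28,539 × 150%/3⌋ = $14,269; SL = ⌊$25,639/3⌋ = $8,546 → take DB $14,269. Book value $14,270.
Year 2: DB = ⌊$14,270 × 150%/3⌋ = $7,135; SL = ⌊$11,370/2⌋ = $5,685 → take DB $7,135. Book value $7,135.
Accumulated through year 2 = $28,539 − $7,135 = $21,404.

$21,404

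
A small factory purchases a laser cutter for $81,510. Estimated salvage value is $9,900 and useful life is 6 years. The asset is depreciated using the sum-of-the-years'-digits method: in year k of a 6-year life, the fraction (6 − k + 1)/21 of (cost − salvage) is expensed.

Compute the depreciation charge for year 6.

Depreciable base = $81,510 − $9,900 = $71,610.
Sum of the years' digits = 6+5+4+3+2+1 = 21.
Year 1: $71,610 × 6/21 = $20,460. Book value $61,050.
Year 2: $71,610 × 5/21 = $17,050. Book value $44,000.
Year 3: $71,610 × 4/21 = $13,640. Book value $30,360.
Year 4: $71,610 × 3/21 = $10,230. Book value $20,130.
Year 5: $71,610 × 2/21 = $6,820. Book value $13,310.
Year 6: $71,610 × 1/21 = $3,410. Book value $9,900.

$3,410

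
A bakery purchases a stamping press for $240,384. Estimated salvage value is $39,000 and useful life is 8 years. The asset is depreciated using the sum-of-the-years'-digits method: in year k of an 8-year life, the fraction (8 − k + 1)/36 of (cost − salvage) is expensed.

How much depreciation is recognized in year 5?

$22,376

Depreciable base = $240,384 − $39,000 = $201,384.
Sum of the years' digits = 8+7+6+5+4+3+2+1 = 36.
Year 1: $201,384 × 8/36 = $44,752. Book value $195,632.
Year 2: $201,384 × 7/36 = $39,158. Book value $156,474.
Year 3: $201,384 × 6/36 = $33,564. Book value $122,910.
Year 4: $201,384 × 5/36 = $27,970. Book value $94,940.
Year 5: $201,384 × 4/36 = $22,376. Book value $72,564.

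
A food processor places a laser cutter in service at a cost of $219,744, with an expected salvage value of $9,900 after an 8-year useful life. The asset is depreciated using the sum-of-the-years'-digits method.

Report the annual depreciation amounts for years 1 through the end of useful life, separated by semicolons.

$46,632; $40,803; $34,974; $29,145; $23,316; $17,487; $11,658; $5,829

Depreciable base = $219,744 − $9,900 = $209,844.
Sum of the years' digits = 8+7+6+5+4+3+2+1 = 36.
Year 1: $209,844 × 8/36 = $46,632. Book value $173,112.
Year 2: $209,844 × 7/36 = $40,803. Book value $132,309.
Year 3: $209,844 × 6/36 = $34,974. Book value $97,335.
Year 4: $209,844 × 5/36 = $29,145. Book value $68,190.
Year 5: $209,844 × 4/36 = $23,316. Book value $44,874.
Year 6: $209,844 × 3/36 = $17,487. Book value $27,387.
Year 7: $209,844 × 2/36 = $11,658. Book value $15,729.
Year 8: $209,844 × 1/36 = $5,829. Book value $9,900.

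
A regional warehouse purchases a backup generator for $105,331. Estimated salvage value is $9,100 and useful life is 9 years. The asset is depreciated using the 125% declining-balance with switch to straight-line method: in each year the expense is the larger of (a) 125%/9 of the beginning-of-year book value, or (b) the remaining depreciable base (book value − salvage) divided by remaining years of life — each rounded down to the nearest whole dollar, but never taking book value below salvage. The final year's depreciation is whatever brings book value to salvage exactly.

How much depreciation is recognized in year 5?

$9,693

Depreciable base = $105,331 − $9,100 = $96,231.
Year 1: DB = ⌊$105,331 × 125%/9⌋ = $14,629; SL = ⌊$96,231/9⌋ = $10,692 → take DB $14,629. Book value $90,702.
Year 2: DB = ⌊$90,702 × 125%/9⌋ = $12,597; SL = ⌊$81,602/8⌋ = $10,200 → take DB $12,597. Book value $78,105.
Year 3: DB = ⌊$78,105 × 125%/9⌋ = $10,847; SL = ⌊$69,005/7⌋ = $9,857 → take DB $10,847. Book value $67,258.
Year 4: DB = ⌊$67,258 × 125%/9⌋ = $9,341; SL = ⌊$58,158/6⌋ = $9,693 → take SL $9,693. Book value $57,565.
Year 5: DB = ⌊$57,565 × 125%/9⌋ = $7,995; SL = ⌊$48,465/5⌋ = $9,693 → take SL $9,693. Book value $47,872.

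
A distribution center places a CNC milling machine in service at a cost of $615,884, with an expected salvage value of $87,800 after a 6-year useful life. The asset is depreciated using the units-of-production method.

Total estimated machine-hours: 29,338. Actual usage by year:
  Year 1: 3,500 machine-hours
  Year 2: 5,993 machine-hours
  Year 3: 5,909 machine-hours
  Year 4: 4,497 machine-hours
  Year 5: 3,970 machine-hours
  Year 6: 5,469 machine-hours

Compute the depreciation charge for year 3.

Depreciable base = $615,884 − $87,800 = $528,084.
Rate = $528,084 / 29,338 machine-hours = $18 per machine-hour.
Year 1: 3,500 × $18 = $63,000. Book value $552,884.
Year 2: 5,993 × $18 = $107,874. Book value $445,010.
Year 3: 5,909 × $18 = $106,362. Book value $338,648.

$106,362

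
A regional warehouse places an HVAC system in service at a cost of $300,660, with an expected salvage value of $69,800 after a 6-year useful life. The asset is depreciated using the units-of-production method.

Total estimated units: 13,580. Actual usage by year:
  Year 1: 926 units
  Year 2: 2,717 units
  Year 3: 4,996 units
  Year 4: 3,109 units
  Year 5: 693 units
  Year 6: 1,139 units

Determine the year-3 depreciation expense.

Depreciable base = $300,660 − $69,800 = $230,860.
Rate = $230,860 / 13,580 units = $17 per unit.
Year 1: 926 × $17 = $15,742. Book value $284,918.
Year 2: 2,717 × $17 = $46,189. Book value $238,729.
Year 3: 4,996 × $17 = $84,932. Book value $153,797.

$84,932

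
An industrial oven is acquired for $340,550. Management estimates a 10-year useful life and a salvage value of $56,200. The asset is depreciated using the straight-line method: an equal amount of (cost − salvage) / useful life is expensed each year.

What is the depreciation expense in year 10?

$28,435

Depreciable base = $340,550 − $56,200 = $284,350.
Annual expense = $284,350 / 10 = $28,435.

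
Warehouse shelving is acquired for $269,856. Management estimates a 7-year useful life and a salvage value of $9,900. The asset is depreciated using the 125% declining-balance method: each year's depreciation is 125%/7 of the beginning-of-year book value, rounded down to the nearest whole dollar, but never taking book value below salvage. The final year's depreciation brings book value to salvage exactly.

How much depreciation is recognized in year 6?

Depreciable base = $269,856 − $9,900 = $259,956.
Year 1: ⌊$269,856 × 125%/7⌋ = $48,188. Book value $221,668.
Year 2: ⌊$221,668 × 125%/7⌋ = $39,583. Book value $182,085.
Year 3: ⌊$182,085 × 125%/7⌋ = $32,515. Book value $149,570.
Year 4: ⌊$149,570 × 125%/7⌋ = $26,708. Book value $122,862.
Year 5: ⌊$122,862 × 125%/7⌋ = $21,939. Book value $100,923.
Year 6: ⌊$100,923 × 125%/7⌋ = $18,021. Book value $82,902.

$18,021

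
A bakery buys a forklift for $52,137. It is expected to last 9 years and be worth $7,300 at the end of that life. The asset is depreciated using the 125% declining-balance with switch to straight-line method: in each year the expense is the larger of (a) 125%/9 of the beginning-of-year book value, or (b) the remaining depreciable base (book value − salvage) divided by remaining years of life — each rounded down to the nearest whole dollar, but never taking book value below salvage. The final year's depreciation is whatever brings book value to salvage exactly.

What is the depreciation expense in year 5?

$4,273

Depreciable base = $52,137 − $7,300 = $44,837.
Year 1: DB = ⌊$52,137 × 125%/9⌋ = $7,241; SL = ⌊$44,837/9⌋ = $4,981 → take DB $7,241. Book value $44,896.
Year 2: DB = ⌊$44,896 × 125%/9⌋ = $6,235; SL = ⌊$37,596/8⌋ = $4,699 → take DB $6,235. Book value $38,661.
Year 3: DB = ⌊$38,661 × 125%/9⌋ = $5,369; SL = ⌊$31,361/7⌋ = $4,480 → take DB $5,369. Book value $33,292.
Year 4: DB = ⌊$33,292 × 125%/9⌋ = $4,623; SL = ⌊$25,992/6⌋ = $4,332 → take DB $4,623. Book value $28,669.
Year 5: DB = ⌊$28,669 × 125%/9⌋ = $3,981; SL = ⌊$21,369/5⌋ = $4,273 → take SL $4,273. Book value $24,396.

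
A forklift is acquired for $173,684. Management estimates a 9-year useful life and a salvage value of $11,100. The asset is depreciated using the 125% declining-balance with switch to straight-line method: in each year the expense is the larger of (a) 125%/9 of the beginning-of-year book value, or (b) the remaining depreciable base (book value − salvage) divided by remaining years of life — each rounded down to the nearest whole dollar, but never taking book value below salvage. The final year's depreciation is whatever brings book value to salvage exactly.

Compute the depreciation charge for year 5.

Depreciable base = $173,684 − $11,100 = $162,584.
Year 1: DB = ⌊$173,684 × 125%/9⌋ = $24,122; SL = ⌊$162,584/9⌋ = $18,064 → take DB $24,122. Book value $149,562.
Year 2: DB = ⌊$149,562 × 125%/9⌋ = $20,772; SL = ⌊$138,462/8⌋ = $17,307 → take DB $20,772. Book value $128,790.
Year 3: DB = ⌊$128,790 × 125%/9⌋ = $17,887; SL = ⌊$117,690/7⌋ = $16,812 → take DB $17,887. Book value $110,903.
Year 4: DB = ⌊$110,903 × 125%/9⌋ = $15,403; SL = ⌊$99,803/6⌋ = $16,633 → take SL $16,633. Book value $94,270.
Year 5: DB = ⌊$94,270 × 125%/9⌋ = $13,093; SL = ⌊$83,170/5⌋ = $16,634 → take SL $16,634. Book value $77,636.

$16,634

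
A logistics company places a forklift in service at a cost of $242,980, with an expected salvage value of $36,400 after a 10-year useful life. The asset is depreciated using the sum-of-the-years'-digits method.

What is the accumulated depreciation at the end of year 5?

Depreciable base = $242,980 − $36,400 = $206,580.
Sum of the years' digits = 10+9+8+7+6+5+4+3+2+1 = 55.
Year 1: $206,580 × 10/55 = $37,560. Book value $205,420.
Year 2: $206,580 × 9/55 = $33,804. Book value $171,616.
Year 3: $206,580 × 8/55 = $30,048. Book value $141,568.
Year 4: $206,580 × 7/55 = $26,292. Book value $115,276.
Year 5: $206,580 × 6/55 = $22,536. Book value $92,740.
Accumulated through year 5 = $242,980 − $92,740 = $150,240.

$150,240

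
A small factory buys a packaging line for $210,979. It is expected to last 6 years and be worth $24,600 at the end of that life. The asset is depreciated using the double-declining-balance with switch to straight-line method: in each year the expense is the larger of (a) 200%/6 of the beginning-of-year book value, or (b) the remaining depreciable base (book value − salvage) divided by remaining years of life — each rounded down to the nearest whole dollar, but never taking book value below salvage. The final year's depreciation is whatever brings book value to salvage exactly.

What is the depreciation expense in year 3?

$31,256

Depreciable base = $210,979 − $24,600 = $186,379.
Year 1: DB = ⌊$210,979 × 200%/6⌋ = $70,326; SL = ⌊$186,379/6⌋ = $31,063 → take DB $70,326. Book value $140,653.
Year 2: DB = ⌊$140,653 × 200%/6⌋ = $46,884; SL = ⌊$116,053/5⌋ = $23,210 → take DB $46,884. Book value $93,769.
Year 3: DB = ⌊$93,769 × 200%/6⌋ = $31,256; SL = ⌊$69,169/4⌋ = $17,292 → take DB $31,256. Book value $62,513.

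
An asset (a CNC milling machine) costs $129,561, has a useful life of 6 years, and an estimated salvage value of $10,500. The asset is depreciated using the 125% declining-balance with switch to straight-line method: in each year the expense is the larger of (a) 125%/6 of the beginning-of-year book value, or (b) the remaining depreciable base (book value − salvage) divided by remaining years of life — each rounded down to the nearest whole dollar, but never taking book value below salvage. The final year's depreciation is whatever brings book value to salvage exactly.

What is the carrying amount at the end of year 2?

Depreciable base = $129,561 − $10,500 = $119,061.
Year 1: DB = ⌊$129,561 × 125%/6⌋ = $26,991; SL = ⌊$119,061/6⌋ = $19,843 → take DB $26,991. Book value $102,570.
Year 2: DB = ⌊$102,570 × 125%/6⌋ = $21,368; SL = ⌊$92,070/5⌋ = $18,414 → take DB $21,368. Book value $81,202.

$81,202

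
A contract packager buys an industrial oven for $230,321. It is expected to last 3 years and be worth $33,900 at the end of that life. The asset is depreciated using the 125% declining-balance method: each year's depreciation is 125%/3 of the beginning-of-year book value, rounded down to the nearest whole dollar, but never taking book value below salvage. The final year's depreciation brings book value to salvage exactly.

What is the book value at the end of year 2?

$78,374

Depreciable base = $230,321 − $33,900 = $196,421.
Year 1: ⌊$230,321 × 125%/3⌋ = $95,967. Book value $134,354.
Year 2: ⌊$134,354 × 125%/3⌋ = $55,980. Book value $78,374.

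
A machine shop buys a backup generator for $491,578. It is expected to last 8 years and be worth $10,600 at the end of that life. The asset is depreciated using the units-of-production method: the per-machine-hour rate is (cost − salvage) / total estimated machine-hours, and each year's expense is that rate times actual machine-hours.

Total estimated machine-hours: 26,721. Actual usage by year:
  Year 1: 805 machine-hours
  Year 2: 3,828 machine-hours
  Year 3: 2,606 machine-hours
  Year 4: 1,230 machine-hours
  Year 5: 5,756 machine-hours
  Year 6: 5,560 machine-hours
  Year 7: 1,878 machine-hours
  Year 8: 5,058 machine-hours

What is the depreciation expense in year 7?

Depreciable base = $491,578 − $10,600 = $480,978.
Rate = $480,978 / 26,721 machine-hours = $18 per machine-hour.
Year 1: 805 × $18 = $14,490. Book value $477,088.
Year 2: 3,828 × $18 = $68,904. Book value $408,184.
Year 3: 2,606 × $18 = $46,908. Book value $361,276.
Year 4: 1,230 × $18 = $22,140. Book value $339,136.
Year 5: 5,756 × $18 = $103,608. Book value $235,528.
Year 6: 5,560 × $18 = $100,080. Book value $135,448.
Year 7: 1,878 × $18 = $33,804. Book value $101,644.

$33,804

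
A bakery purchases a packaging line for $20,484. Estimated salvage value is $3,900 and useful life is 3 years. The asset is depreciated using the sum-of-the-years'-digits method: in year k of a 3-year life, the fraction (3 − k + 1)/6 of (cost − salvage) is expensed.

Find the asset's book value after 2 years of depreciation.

Depreciable base = $20,484 − $3,900 = $16,584.
Sum of the years' digits = 3+2+1 = 6.
Year 1: $16,584 × 3/6 = $8,292. Book value $12,192.
Year 2: $16,584 × 2/6 = $5,528. Book value $6,664.

$6,664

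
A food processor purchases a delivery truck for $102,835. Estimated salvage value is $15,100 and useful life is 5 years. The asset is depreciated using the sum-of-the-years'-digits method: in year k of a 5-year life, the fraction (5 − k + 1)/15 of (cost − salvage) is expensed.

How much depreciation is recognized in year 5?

Depreciable base = $102,835 − $15,100 = $87,735.
Sum of the years' digits = 5+4+3+2+1 = 15.
Year 1: $87,735 × 5/15 = $29,245. Book value $73,590.
Year 2: $87,735 × 4/15 = $23,396. Book value $50,194.
Year 3: $87,735 × 3/15 = $17,547. Book value $32,647.
Year 4: $87,735 × 2/15 = $11,698. Book value $20,949.
Year 5: $87,735 × 1/15 = $5,849. Book value $15,100.

$5,849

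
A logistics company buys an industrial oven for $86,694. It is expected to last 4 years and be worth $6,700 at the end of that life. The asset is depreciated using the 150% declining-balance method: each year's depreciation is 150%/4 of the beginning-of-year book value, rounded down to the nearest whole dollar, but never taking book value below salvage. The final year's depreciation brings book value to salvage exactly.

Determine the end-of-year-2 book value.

Depreciable base = $86,694 − $6,700 = $79,994.
Year 1: ⌊$86,694 × 150%/4⌋ = $32,510. Book value $54,184.
Year 2: ⌊$54,184 × 150%/4⌋ = $20,319. Book value $33,865.

$33,865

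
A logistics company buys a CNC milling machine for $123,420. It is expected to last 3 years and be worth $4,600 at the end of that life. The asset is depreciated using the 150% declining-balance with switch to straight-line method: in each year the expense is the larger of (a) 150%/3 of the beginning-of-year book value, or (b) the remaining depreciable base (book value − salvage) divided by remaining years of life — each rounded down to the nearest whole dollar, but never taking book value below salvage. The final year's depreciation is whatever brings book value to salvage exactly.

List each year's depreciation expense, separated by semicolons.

Depreciable base = $123,420 − $4,600 = $118,820.
Year 1: DB = ⌊$123,420 × 150%/3⌋ = $61,710; SL = ⌊$118,820/3⌋ = $39,606 → take DB $61,710. Book value $61,710.
Year 2: DB = ⌊$61,710 × 150%/3⌋ = $30,855; SL = ⌊$57,110/2⌋ = $28,555 → take DB $30,855. Book value $30,855.
Year 3 (final): $30,855 − $4,600 = $26,255. Book value $4,600.

$61,710; $30,855; $26,255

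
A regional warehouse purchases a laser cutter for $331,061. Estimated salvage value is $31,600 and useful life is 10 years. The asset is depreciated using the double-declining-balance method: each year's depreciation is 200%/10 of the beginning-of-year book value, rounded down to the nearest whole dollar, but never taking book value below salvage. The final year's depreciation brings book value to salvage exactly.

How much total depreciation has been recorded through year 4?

$195,457

Depreciable base = $331,061 − $31,600 = $299,461.
Year 1: ⌊$331,061 × 200%/10⌋ = $66,212. Book value $264,849.
Year 2: ⌊$264,849 × 200%/10⌋ = $52,969. Book value $211,880.
Year 3: ⌊$211,880 × 200%/10⌋ = $42,376. Book value $169,504.
Year 4: ⌊$169,504 × 200%/10⌋ = $33,900. Book value $135,604.
Accumulated through year 4 = $331,061 − $135,604 = $195,457.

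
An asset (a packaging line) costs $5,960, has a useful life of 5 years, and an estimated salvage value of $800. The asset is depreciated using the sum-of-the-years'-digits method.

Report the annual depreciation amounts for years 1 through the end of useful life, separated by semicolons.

$1,720; $1,376; $1,032; $688; $344

Depreciable base = $5,960 − $800 = $5,160.
Sum of the years' digits = 5+4+3+2+1 = 15.
Year 1: $5,160 × 5/15 = $1,720. Book value $4,240.
Year 2: $5,160 × 4/15 = $1,376. Book value $2,864.
Year 3: $5,160 × 3/15 = $1,032. Book value $1,832.
Year 4: $5,160 × 2/15 = $688. Book value $1,144.
Year 5: $5,160 × 1/15 = $344. Book value $800.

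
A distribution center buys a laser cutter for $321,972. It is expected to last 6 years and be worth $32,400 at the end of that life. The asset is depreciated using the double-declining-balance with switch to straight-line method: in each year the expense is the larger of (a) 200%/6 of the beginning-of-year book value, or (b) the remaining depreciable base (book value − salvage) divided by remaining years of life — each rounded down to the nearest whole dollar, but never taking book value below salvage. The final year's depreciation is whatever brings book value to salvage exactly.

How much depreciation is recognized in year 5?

$21,200

Depreciable base = $321,972 − $32,400 = $289,572.
Year 1: DB = ⌊$321,972 × 200%/6⌋ = $107,324; SL = ⌊$289,572/6⌋ = $48,262 → take DB $107,324. Book value $214,648.
Year 2: DB = ⌊$214,648 × 200%/6⌋ = $71,549; SL = ⌊$182,248/5⌋ = $36,449 → take DB $71,549. Book value $143,099.
Year 3: DB = ⌊$143,099 × 200%/6⌋ = $47,699; SL = ⌊$110,699/4⌋ = $27,674 → take DB $47,699. Book value $95,400.
Year 4: DB = ⌊$95,400 × 200%/6⌋ = $31,800; SL = ⌊$63,000/3⌋ = $21,000 → take DB $31,800. Book value $63,600.
Year 5: DB = ⌊$63,600 × 200%/6⌋ = $21,200; SL = ⌊$31,200/2⌋ = $15,600 → take DB $21,200. Book value $42,400.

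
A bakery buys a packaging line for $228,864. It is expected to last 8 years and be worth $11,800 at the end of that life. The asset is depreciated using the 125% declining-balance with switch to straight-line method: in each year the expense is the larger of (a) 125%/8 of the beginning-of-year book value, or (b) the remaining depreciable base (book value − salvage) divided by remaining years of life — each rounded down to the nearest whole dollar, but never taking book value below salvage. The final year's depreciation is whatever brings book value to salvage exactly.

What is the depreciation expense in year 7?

$25,135

Depreciable base = $228,864 − $11,800 = $217,064.
Year 1: DB = ⌊$228,864 × 125%/8⌋ = $35,760; SL = ⌊$217,064/8⌋ = $27,133 → take DB $35,760. Book value $193,104.
Year 2: DB = ⌊$193,104 × 125%/8⌋ = $30,172; SL = ⌊$181,304/7⌋ = $25,900 → take DB $30,172. Book value $162,932.
Year 3: DB = ⌊$162,932 × 125%/8⌋ = $25,458; SL = ⌊$151,132/6⌋ = $25,188 → take DB $25,458. Book value $137,474.
Year 4: DB = ⌊$137,474 × 125%/8⌋ = $21,480; SL = ⌊$125,674/5⌋ = $25,134 → take SL $25,134. Book value $112,340.
Year 5: DB = ⌊$112,340 × 125%/8⌋ = $17,553; SL = ⌊$100,540/4⌋ = $25,135 → take SL $25,135. Book value $87,205.
Year 6: DB = ⌊$87,205 × 125%/8⌋ = $13,625; SL = ⌊$75,405/3⌋ = $25,135 → take SL $25,135. Book value $62,070.
Year 7: DB = ⌊$62,070 × 125%/8⌋ = $9,698; SL = ⌊$50,270/2⌋ = $25,135 → take SL $25,135. Book value $36,935.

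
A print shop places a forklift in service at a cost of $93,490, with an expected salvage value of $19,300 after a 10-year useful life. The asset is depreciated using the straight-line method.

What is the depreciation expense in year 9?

$7,419

Depreciable base = $93,490 − $19,300 = $74,190.
Annual expense = $74,190 / 10 = $7,419.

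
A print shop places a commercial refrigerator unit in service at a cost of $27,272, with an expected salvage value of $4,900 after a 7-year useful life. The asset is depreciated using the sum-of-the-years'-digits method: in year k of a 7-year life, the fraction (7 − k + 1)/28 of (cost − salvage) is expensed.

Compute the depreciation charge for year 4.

Depreciable base = $27,272 − $4,900 = $22,372.
Sum of the years' digits = 7+6+5+4+3+2+1 = 28.
Year 1: $22,372 × 7/28 = $5,593. Book value $21,679.
Year 2: $22,372 × 6/28 = $4,794. Book value $16,885.
Year 3: $22,372 × 5/28 = $3,995. Book value $12,890.
Year 4: $22,372 × 4/28 = $3,196. Book value $9,694.

$3,196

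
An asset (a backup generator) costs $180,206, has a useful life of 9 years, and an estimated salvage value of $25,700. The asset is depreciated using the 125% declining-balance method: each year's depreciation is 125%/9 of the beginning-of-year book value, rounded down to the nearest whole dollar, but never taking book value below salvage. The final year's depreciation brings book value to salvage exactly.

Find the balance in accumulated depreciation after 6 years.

Depreciable base = $180,206 − $25,700 = $154,506.
Year 1: ⌊$180,206 × 125%/9⌋ = $25,028. Book value $155,178.
Year 2: ⌊$155,178 × 125%/9⌋ = $21,552. Book value $133,626.
Year 3: ⌊$133,626 × 125%/9⌋ = $18,559. Book value $115,067.
Year 4: ⌊$115,067 × 125%/9⌋ = $15,981. Book value $99,086.
Year 5: ⌊$99,086 × 125%/9⌋ = $13,761. Book value $85,325.
Year 6: ⌊$85,325 × 125%/9⌋ = $11,850. Book value $73,475.
Accumulated through year 6 = $180,206 − $73,475 = $106,731.

$106,731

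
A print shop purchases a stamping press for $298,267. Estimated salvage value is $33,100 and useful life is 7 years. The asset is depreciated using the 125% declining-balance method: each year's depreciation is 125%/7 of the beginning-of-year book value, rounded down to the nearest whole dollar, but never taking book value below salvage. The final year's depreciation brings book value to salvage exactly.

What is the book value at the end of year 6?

Depreciable base = $298,267 − $33,100 = $265,167.
Year 1: ⌊$298,267 × 125%/7⌋ = $53,261. Book value $245,006.
Year 2: ⌊$245,006 × 125%/7⌋ = $43,751. Book value $201,255.
Year 3: ⌊$201,255 × 125%/7⌋ = $35,938. Book value $165,317.
Year 4: ⌊$165,317 × 125%/7⌋ = $29,520. Book value $135,797.
Year 5: ⌊$135,797 × 125%/7⌋ = $24,249. Book value $111,548.
Year 6: ⌊$111,548 × 125%/7⌋ = $19,919. Book value $91,629.

$91,629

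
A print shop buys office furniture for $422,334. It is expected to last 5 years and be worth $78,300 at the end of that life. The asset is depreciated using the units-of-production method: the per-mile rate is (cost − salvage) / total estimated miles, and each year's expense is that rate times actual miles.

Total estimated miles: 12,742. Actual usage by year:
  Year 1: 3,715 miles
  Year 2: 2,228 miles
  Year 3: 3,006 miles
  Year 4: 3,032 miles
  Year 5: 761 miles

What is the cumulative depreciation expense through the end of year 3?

$241,623

Depreciable base = $422,334 − $78,300 = $344,034.
Rate = $344,034 / 12,742 miles = $27 per mile.
Year 1: 3,715 × $27 = $100,305. Book value $322,029.
Year 2: 2,228 × $27 = $60,156. Book value $261,873.
Year 3: 3,006 × $27 = $81,162. Book value $180,711.
Accumulated through year 3 = $422,334 − $180,711 = $241,623.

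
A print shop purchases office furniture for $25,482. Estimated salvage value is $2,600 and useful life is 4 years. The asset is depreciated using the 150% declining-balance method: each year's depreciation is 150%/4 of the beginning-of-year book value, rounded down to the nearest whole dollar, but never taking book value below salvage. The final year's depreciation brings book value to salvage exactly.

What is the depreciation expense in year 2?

Depreciable base = $25,482 − $2,600 = $22,882.
Year 1: ⌊$25,482 × 150%/4⌋ = $9,555. Book value $15,927.
Year 2: ⌊$15,927 × 150%/4⌋ = $5,972. Book value $9,955.

$5,972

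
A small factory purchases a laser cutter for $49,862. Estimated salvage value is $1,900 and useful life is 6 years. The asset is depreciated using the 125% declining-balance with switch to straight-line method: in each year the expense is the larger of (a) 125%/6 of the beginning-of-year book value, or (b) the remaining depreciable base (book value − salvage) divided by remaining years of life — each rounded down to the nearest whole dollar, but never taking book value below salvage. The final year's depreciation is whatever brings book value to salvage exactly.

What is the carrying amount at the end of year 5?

$9,238

Depreciable base = $49,862 − $1,900 = $47,962.
Year 1: DB = ⌊$49,862 × 125%/6⌋ = $10,387; SL = ⌊$47,962/6⌋ = $7,993 → take DB $10,387. Book value $39,475.
Year 2: DB = ⌊$39,475 × 125%/6⌋ = $8,223; SL = ⌊$37,575/5⌋ = $7,515 → take DB $8,223. Book value $31,252.
Year 3: DB = ⌊$31,252 × 125%/6⌋ = $6,510; SL = ⌊$29,352/4⌋ = $7,338 → take SL $7,338. Book value $23,914.
Year 4: DB = ⌊$23,914 × 125%/6⌋ = $4,982; SL = ⌊$22,014/3⌋ = $7,338 → take SL $7,338. Book value $16,576.
Year 5: DB = ⌊$16,576 × 125%/6⌋ = $3,453; SL = ⌊$14,676/2⌋ = $7,338 → take SL $7,338. Book value $9,238.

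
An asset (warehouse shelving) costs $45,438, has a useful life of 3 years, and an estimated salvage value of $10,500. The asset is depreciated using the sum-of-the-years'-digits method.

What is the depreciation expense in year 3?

$5,823

Depreciable base = $45,438 − $10,500 = $34,938.
Sum of the years' digits = 3+2+1 = 6.
Year 1: $34,938 × 3/6 = $17,469. Book value $27,969.
Year 2: $34,938 × 2/6 = $11,646. Book value $16,323.
Year 3: $34,938 × 1/6 = $5,823. Book value $10,500.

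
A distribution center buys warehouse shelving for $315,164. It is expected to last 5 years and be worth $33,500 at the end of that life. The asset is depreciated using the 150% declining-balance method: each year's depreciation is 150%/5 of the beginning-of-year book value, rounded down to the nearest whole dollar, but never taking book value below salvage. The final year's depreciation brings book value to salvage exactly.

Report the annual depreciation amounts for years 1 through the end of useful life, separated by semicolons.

Depreciable base = $315,164 − $33,500 = $281,664.
Year 1: ⌊$315,164 × 150%/5⌋ = $94,549. Book value $220,615.
Year 2: ⌊$220,615 × 150%/5⌋ = $66,184. Book value $154,431.
Year 3: ⌊$154,431 × 150%/5⌋ = $46,329. Book value $108,102.
Year 4: ⌊$108,102 × 150%/5⌋ = $32,430. Book value $75,672.
Year 5 (final): $75,672 − $33,500 = $42,172. Book value $33,500.

$94,549; $66,184; $46,329; $32,430; $42,172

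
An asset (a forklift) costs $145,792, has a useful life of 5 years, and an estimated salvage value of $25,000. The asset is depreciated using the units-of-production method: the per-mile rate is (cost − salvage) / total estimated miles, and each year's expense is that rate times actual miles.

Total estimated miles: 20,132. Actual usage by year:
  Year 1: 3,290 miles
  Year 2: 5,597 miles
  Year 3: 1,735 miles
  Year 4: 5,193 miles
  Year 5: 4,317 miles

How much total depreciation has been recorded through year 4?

Depreciable base = $145,792 − $25,000 = $120,792.
Rate = $120,792 / 20,132 miles = $6 per mile.
Year 1: 3,290 × $6 = $19,740. Book value $126,052.
Year 2: 5,597 × $6 = $33,582. Book value $92,470.
Year 3: 1,735 × $6 = $10,410. Book value $82,060.
Year 4: 5,193 × $6 = $31,158. Book value $50,902.
Accumulated through year 4 = $145,792 − $50,902 = $94,890.

$94,890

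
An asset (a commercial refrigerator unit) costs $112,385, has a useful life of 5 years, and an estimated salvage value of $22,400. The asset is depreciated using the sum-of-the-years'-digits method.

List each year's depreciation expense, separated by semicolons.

$29,995; $23,996; $17,997; $11,998; $5,999

Depreciable base = $112,385 − $22,400 = $89,985.
Sum of the years' digits = 5+4+3+2+1 = 15.
Year 1: $89,985 × 5/15 = $29,995. Book value $82,390.
Year 2: $89,985 × 4/15 = $23,996. Book value $58,394.
Year 3: $89,985 × 3/15 = $17,997. Book value $40,397.
Year 4: $89,985 × 2/15 = $11,998. Book value $28,399.
Year 5: $89,985 × 1/15 = $5,999. Book value $22,400.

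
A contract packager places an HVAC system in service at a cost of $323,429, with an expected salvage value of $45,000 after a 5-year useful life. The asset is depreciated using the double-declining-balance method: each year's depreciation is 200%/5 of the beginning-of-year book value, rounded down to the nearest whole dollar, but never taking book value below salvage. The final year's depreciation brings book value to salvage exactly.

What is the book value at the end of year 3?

$69,861

Depreciable base = $323,429 − $45,000 = $278,429.
Year 1: ⌊$323,429 × 200%/5⌋ = $129,371. Book value $194,058.
Year 2: ⌊$194,058 × 200%/5⌋ = $77,623. Book value $116,435.
Year 3: ⌊$116,435 × 200%/5⌋ = $46,574. Book value $69,861.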